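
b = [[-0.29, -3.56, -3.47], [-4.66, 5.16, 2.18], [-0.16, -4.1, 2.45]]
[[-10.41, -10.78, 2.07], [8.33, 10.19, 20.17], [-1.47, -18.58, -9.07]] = b@[[0.42,  1.63,  -3.62], [1.31,  3.87,  1.35], [1.62,  -1.0,  -1.68]]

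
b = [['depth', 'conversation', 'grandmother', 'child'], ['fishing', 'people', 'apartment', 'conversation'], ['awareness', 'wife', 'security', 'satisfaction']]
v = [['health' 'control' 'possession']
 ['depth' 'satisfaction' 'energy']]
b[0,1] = 'conversation'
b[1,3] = 'conversation'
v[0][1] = 'control'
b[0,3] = 'child'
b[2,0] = 'awareness'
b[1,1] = 'people'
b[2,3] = 'satisfaction'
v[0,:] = ['health', 'control', 'possession']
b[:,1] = ['conversation', 'people', 'wife']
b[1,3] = 'conversation'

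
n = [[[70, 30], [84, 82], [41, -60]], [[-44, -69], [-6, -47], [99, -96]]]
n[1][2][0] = 99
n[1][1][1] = -47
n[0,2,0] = 41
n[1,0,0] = -44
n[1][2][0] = 99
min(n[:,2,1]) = -96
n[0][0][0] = 70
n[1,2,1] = -96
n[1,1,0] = -6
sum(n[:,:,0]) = 244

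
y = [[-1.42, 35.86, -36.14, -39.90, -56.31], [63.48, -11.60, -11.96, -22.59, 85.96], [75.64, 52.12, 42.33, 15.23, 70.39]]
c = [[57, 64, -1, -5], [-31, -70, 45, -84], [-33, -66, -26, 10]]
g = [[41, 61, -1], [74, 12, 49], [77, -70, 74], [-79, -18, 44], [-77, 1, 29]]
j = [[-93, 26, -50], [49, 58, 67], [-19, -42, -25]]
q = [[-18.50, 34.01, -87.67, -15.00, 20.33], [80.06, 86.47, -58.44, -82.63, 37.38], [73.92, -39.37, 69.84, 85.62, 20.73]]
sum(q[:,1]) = 81.10999999999999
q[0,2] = -87.67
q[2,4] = 20.73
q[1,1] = 86.47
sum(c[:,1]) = -72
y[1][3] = -22.59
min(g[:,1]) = -70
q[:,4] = [20.33, 37.38, 20.73]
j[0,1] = 26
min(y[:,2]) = -36.14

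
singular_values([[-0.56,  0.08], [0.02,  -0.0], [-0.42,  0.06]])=[0.71, 0.0]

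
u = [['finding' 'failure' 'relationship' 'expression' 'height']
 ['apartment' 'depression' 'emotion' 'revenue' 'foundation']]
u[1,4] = 'foundation'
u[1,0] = 'apartment'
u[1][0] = 'apartment'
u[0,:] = ['finding', 'failure', 'relationship', 'expression', 'height']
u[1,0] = 'apartment'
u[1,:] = ['apartment', 'depression', 'emotion', 'revenue', 'foundation']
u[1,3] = 'revenue'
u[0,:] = ['finding', 'failure', 'relationship', 'expression', 'height']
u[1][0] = 'apartment'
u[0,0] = 'finding'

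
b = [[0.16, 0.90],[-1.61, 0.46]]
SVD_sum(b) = [[-0.13, 0.04], [-1.59, 0.53]] + [[0.29, 0.86], [-0.02, -0.07]]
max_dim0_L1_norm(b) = 1.77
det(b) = 1.52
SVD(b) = [[0.08, 1.0], [1.00, -0.08]] @ diag([1.678109414069713, 0.9073305871679875]) @ [[-0.95, 0.32], [0.32, 0.95]]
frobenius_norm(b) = 1.91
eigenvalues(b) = [(0.31+1.19j), (0.31-1.19j)]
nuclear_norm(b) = 2.59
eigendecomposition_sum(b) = [[(0.08+0.62j), 0.45-0.12j],[-0.80+0.21j, 0.23+0.58j]] + [[(0.08-0.62j),0.45+0.12j], [(-0.8-0.21j),0.23-0.58j]]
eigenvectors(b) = [[(-0.07+0.59j), (-0.07-0.59j)], [-0.80+0.00j, -0.80-0.00j]]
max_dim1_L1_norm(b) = 2.07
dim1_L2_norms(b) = [0.91, 1.67]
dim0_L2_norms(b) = [1.62, 1.01]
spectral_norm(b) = 1.68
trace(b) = 0.62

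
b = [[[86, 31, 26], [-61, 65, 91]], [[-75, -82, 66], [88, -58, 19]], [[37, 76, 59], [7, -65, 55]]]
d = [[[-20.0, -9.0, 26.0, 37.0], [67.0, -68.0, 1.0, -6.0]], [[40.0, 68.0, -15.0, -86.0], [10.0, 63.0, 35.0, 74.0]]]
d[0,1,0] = 67.0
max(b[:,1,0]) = 88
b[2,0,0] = 37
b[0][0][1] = 31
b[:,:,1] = [[31, 65], [-82, -58], [76, -65]]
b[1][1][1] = -58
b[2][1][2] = 55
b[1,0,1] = -82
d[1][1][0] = 10.0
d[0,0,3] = 37.0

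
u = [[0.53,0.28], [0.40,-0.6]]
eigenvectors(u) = [[0.95, -0.22], [0.31, 0.97]]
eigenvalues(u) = [0.62, -0.69]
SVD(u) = [[-0.25, -0.97],[-0.97, 0.25]] @ diag([0.7288748373576228, 0.5899503974631248]) @ [[-0.71,0.7],[-0.7,-0.71]]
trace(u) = -0.07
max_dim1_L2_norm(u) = 0.72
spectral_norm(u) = 0.73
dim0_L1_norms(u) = [0.93, 0.88]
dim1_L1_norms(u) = [0.81, 1.0]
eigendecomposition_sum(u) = [[0.58, 0.13], [0.19, 0.04]] + [[-0.05,0.15],  [0.21,-0.64]]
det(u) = -0.43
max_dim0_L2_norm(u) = 0.66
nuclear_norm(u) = 1.32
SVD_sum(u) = [[0.13, -0.13],[0.50, -0.50]] + [[0.4, 0.41], [-0.10, -0.1]]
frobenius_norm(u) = 0.94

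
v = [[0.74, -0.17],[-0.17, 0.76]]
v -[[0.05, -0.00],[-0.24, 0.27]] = [[0.69, -0.17],[0.07, 0.49]]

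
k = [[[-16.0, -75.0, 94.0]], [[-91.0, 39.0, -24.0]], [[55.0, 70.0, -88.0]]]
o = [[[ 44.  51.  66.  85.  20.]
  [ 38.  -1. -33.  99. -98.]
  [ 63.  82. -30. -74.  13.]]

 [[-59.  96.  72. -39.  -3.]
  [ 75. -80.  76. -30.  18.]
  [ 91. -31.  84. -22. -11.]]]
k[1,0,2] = -24.0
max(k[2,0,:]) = 70.0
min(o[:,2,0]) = 63.0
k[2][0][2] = -88.0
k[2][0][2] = -88.0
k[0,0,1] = -75.0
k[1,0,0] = -91.0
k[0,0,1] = -75.0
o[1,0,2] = 72.0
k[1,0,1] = 39.0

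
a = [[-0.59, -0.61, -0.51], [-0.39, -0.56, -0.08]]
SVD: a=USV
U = [[-0.83, -0.56], [-0.56, 0.83]]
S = [1.18, 0.25]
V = [[0.60, 0.69, 0.40],[0.01, -0.51, 0.86]]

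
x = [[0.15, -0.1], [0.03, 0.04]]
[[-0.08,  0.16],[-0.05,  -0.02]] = x @[[-0.87, 0.5], [-0.5, -0.87]]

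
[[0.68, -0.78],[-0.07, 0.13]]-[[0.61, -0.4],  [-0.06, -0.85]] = [[0.07, -0.38], [-0.01, 0.98]]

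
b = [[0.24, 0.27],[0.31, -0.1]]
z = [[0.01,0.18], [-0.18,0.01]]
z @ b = [[0.06, -0.02], [-0.04, -0.05]]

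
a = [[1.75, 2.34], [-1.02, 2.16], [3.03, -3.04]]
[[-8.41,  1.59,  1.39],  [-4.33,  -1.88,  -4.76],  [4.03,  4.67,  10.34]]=a @ [[-1.30, 1.27, 2.29], [-2.62, -0.27, -1.12]]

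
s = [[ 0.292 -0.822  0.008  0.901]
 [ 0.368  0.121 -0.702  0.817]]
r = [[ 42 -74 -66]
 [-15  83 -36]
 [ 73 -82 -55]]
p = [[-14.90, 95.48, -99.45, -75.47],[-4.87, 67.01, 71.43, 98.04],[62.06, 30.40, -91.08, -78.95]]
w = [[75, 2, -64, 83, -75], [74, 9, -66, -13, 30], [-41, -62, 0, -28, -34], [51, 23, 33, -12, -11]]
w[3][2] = 33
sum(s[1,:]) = 0.604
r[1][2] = -36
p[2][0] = 62.06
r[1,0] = -15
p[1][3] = 98.04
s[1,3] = 0.817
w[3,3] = -12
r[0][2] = -66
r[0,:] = [42, -74, -66]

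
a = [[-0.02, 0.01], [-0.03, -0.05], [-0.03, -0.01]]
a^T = [[-0.02, -0.03, -0.03], [0.01, -0.05, -0.01]]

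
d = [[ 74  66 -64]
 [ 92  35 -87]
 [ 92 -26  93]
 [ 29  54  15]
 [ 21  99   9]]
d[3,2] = 15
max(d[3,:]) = 54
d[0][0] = 74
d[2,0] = 92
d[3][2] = 15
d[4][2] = 9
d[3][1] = 54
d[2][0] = 92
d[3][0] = 29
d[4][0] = 21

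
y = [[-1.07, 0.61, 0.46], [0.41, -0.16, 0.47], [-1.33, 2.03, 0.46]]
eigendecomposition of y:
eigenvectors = [[-0.04+0.22j, (-0.04-0.22j), 0.31+0.00j],[0.53+0.05j, 0.53-0.05j, (0.44+0j)],[-0.82+0.00j, -0.82-0.00j, 0.84+0.00j]]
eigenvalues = [(-0.9+0.23j), (-0.9-0.23j), (1.03+0j)]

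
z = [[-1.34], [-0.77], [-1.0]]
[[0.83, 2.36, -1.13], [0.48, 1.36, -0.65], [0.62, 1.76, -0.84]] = z @ [[-0.62, -1.76, 0.84]]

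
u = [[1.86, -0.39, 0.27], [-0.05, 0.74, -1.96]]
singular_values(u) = [2.24, 1.75]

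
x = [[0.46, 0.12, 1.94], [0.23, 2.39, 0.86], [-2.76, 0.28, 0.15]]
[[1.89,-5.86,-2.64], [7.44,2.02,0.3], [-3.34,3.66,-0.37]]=x @[[1.52, -1.28, 0.12],[2.81, 1.99, 0.63],[0.44, -2.84, -1.43]]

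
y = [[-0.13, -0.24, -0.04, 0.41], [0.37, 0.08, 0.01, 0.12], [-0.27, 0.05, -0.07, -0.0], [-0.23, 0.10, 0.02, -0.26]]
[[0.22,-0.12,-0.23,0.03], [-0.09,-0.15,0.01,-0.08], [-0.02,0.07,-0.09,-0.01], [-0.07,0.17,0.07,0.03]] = y @ [[-0.09, -0.31, 0.29, -0.11], [-0.81, 0.07, -0.30, -0.33], [0.1, 0.23, -0.05, 0.36], [0.04, -0.33, -0.64, -0.12]]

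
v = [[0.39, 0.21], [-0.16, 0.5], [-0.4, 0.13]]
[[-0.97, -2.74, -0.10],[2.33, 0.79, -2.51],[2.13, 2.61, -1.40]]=v @ [[-4.26,  -6.72,  2.09], [3.29,  -0.57,  -4.35]]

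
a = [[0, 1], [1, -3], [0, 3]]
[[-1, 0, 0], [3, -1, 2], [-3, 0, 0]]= a@[[0, -1, 2], [-1, 0, 0]]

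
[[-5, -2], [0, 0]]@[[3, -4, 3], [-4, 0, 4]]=[[-7, 20, -23], [0, 0, 0]]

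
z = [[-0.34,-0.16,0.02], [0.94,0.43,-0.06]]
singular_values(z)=[1.1, 0.0]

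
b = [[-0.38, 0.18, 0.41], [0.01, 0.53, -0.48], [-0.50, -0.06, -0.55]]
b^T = [[-0.38,  0.01,  -0.50], [0.18,  0.53,  -0.06], [0.41,  -0.48,  -0.55]]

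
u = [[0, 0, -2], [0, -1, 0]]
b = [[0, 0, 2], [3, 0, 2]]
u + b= [[0, 0, 0], [3, -1, 2]]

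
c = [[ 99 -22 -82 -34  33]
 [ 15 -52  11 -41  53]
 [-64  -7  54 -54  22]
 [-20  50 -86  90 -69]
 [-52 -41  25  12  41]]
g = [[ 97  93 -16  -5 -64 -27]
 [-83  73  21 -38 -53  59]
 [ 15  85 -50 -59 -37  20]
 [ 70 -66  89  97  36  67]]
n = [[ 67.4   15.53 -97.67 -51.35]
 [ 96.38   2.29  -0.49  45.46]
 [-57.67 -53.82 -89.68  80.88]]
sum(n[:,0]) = 106.11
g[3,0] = 70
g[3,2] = 89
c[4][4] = 41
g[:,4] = [-64, -53, -37, 36]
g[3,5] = 67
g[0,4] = -64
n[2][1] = -53.82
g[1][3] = -38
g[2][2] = -50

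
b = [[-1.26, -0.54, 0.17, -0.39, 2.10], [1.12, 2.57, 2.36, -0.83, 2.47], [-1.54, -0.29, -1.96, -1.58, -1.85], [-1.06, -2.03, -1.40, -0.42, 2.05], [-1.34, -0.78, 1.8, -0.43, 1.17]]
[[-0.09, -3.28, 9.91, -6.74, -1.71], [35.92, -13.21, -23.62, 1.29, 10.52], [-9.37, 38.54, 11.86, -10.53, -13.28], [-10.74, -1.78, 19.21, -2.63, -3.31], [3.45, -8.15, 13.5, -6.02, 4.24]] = b@[[4.99, -5.47, -5.03, 6.20, 4.42],[3.63, 4.34, -7.44, -2.36, -2.42],[4.04, -5.48, 0.54, 0.40, 3.88],[-7.21, -7.57, -1.32, 0.58, -1.09],[2.22, -4.69, -0.5, -0.02, 0.70]]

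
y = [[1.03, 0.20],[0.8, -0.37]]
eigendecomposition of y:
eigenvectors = [[0.88, -0.13], [0.47, 0.99]]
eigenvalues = [1.14, -0.48]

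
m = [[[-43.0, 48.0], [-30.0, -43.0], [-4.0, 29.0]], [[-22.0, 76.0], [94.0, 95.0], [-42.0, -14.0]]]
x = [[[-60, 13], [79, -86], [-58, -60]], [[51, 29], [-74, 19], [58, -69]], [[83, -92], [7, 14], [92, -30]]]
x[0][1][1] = -86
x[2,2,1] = -30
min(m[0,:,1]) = -43.0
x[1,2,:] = [58, -69]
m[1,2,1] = -14.0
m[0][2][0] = -4.0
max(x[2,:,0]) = 92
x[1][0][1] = 29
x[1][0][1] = 29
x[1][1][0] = -74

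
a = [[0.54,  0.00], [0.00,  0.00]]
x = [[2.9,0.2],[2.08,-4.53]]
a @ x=[[1.57, 0.11],[0.00, 0.0]]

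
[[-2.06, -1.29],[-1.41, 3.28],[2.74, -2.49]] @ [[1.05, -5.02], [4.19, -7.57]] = [[-7.57, 20.11], [12.26, -17.75], [-7.56, 5.09]]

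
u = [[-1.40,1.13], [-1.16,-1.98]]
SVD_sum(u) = [[0.20, 0.59], [-0.71, -2.13]] + [[-1.60, 0.54], [-0.45, 0.15]]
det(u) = 4.08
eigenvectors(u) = [[(-0.18-0.68j), -0.18+0.68j], [(0.71+0j), 0.71-0.00j]]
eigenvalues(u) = [(-1.69+1.11j), (-1.69-1.11j)]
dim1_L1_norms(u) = [2.53, 3.14]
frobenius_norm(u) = 2.92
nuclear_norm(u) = 4.08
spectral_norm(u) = 2.33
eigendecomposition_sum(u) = [[(-0.7+0.78j), 0.56+0.86j],[(-0.58-0.89j), -0.99+0.33j]] + [[-0.70-0.78j, 0.56-0.86j], [-0.58+0.89j, -0.99-0.33j]]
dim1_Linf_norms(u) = [1.4, 1.98]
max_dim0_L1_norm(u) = 3.11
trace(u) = -3.38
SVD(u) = [[-0.27, 0.96],[0.96, 0.27]] @ diag([2.3317413894266164, 1.7509660455973526]) @ [[-0.32, -0.95], [-0.95, 0.32]]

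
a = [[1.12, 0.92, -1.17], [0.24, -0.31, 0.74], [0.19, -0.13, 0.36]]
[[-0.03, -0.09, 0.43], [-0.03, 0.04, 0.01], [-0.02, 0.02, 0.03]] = a @ [[-0.08,-0.03,0.24],[0.1,0.03,0.20],[0.03,0.07,0.02]]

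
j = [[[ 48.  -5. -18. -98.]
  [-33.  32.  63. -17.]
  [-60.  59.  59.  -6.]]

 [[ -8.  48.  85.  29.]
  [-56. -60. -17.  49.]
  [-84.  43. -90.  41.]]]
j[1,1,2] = -17.0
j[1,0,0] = -8.0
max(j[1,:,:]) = 85.0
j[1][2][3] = 41.0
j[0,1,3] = -17.0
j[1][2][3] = 41.0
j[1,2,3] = 41.0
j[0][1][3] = -17.0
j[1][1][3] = 49.0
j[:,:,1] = [[-5.0, 32.0, 59.0], [48.0, -60.0, 43.0]]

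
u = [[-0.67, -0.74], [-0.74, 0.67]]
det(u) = -1.00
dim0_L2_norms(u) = [1.0, 1.0]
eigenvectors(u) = [[-0.91, 0.41], [-0.41, -0.91]]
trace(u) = 0.00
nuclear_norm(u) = 2.00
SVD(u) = [[-0.74, -0.67], [0.67, -0.74]] @ diag([0.9982484660644363, 0.9982484660644362]) @ [[0.0, 1.00], [1.0, 0.00]]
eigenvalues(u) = [-1.0, 1.0]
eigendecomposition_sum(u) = [[-0.83,-0.37], [-0.37,-0.16]] + [[0.16, -0.37], [-0.37, 0.83]]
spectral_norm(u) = 1.00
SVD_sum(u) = [[0.00,-0.74], [0.0,0.67]] + [[-0.67, 0.00],  [-0.74, 0.00]]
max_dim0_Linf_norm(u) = 0.74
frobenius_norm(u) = 1.41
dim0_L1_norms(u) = [1.41, 1.41]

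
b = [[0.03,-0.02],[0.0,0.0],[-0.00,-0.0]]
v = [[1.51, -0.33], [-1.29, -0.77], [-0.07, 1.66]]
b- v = [[-1.48, 0.31],[1.29, 0.77],[0.07, -1.66]]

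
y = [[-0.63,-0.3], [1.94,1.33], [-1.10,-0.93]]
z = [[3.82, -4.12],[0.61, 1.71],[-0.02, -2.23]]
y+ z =[[3.19, -4.42], [2.55, 3.04], [-1.12, -3.16]]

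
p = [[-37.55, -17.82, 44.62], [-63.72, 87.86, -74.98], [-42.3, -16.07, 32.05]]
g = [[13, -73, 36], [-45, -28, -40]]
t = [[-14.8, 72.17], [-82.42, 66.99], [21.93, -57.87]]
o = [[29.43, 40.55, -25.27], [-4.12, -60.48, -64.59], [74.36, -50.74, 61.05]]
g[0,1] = -73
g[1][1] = -28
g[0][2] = 36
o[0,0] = 29.43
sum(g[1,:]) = -113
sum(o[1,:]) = -129.19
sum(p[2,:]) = -26.32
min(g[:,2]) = -40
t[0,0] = -14.8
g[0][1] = -73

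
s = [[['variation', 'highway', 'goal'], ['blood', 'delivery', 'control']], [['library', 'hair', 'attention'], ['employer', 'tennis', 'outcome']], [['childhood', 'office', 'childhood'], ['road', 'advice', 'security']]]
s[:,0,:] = [['variation', 'highway', 'goal'], ['library', 'hair', 'attention'], ['childhood', 'office', 'childhood']]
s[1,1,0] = 'employer'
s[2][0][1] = 'office'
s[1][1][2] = 'outcome'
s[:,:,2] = [['goal', 'control'], ['attention', 'outcome'], ['childhood', 'security']]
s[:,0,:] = [['variation', 'highway', 'goal'], ['library', 'hair', 'attention'], ['childhood', 'office', 'childhood']]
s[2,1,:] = ['road', 'advice', 'security']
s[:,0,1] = ['highway', 'hair', 'office']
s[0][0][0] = 'variation'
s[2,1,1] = 'advice'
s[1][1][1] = 'tennis'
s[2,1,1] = 'advice'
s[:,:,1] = [['highway', 'delivery'], ['hair', 'tennis'], ['office', 'advice']]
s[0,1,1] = 'delivery'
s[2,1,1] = 'advice'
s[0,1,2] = 'control'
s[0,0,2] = 'goal'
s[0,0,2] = 'goal'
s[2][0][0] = 'childhood'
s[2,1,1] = 'advice'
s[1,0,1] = 'hair'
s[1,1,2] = 'outcome'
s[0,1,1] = 'delivery'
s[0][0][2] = 'goal'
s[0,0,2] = 'goal'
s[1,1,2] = 'outcome'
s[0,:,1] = ['highway', 'delivery']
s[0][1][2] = 'control'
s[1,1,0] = 'employer'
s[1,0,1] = 'hair'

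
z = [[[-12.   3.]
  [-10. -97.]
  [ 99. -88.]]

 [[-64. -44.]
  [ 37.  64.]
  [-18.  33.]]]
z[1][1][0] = 37.0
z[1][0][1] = -44.0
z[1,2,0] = -18.0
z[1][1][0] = 37.0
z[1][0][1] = -44.0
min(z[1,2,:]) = -18.0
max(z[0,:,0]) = 99.0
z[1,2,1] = 33.0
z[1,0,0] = -64.0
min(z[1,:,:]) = -64.0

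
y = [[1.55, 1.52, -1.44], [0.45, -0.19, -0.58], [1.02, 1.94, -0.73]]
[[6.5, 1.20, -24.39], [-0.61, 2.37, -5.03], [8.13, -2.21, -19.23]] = y @ [[-6.03,3.15,-5.85], [5.34,-3.04,-4.7], [-5.37,-0.65,5.68]]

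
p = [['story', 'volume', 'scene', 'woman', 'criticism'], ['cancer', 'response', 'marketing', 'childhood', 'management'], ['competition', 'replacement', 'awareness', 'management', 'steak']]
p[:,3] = ['woman', 'childhood', 'management']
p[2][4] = 'steak'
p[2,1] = 'replacement'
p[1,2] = 'marketing'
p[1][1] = 'response'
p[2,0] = 'competition'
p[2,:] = ['competition', 'replacement', 'awareness', 'management', 'steak']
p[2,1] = 'replacement'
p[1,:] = ['cancer', 'response', 'marketing', 'childhood', 'management']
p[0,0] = 'story'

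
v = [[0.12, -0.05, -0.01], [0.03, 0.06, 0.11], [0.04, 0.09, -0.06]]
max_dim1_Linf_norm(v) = 0.12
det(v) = -0.00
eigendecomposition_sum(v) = [[0.06+0.02j,(-0.02+0.05j),(-0.01+0.03j)],[(0.02-0.05j),0.04+0.02j,(0.03+0.01j)],[(0.02-0.03j),(0.02+0.02j),0.01+0.01j]] + [[0.06-0.02j, (-0.02-0.05j), -0.01-0.03j],[0.02+0.05j, (0.04-0.02j), (0.03-0.01j)],[(0.02+0.03j), (0.02-0.02j), (0.01-0.01j)]] + [[(-0-0j), (-0+0j), (0.01+0j)], [(-0.01-0j), (-0.03+0j), (0.05+0j)], [(0.01+0j), 0.05-0.00j, (-0.09-0j)]]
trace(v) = 0.12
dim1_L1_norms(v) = [0.18, 0.2, 0.19]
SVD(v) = [[-0.85, -0.47, -0.23], [0.49, -0.87, -0.03], [-0.18, -0.14, 0.97]] @ diag([0.13220607246718794, 0.12779869276638747, 0.11440737970080038]) @ [[-0.72, 0.42, 0.55], [-0.69, -0.32, -0.65], [0.09, 0.85, -0.52]]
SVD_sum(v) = [[0.08,-0.05,-0.06], [-0.05,0.03,0.04], [0.02,-0.01,-0.01]] + [[0.04, 0.02, 0.04], [0.08, 0.04, 0.07], [0.01, 0.01, 0.01]] + [[-0.0, -0.02, 0.01], [-0.0, -0.00, 0.00], [0.01, 0.09, -0.06]]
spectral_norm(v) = 0.13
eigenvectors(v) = [[0.71+0.00j, 0.71-0.00j, (-0.07+0j)], [0.00-0.61j, 0.61j, (-0.52+0j)], [(0.07-0.33j), (0.07+0.33j), (0.85+0j)]]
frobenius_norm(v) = 0.22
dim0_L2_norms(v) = [0.13, 0.12, 0.13]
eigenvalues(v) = [(0.12+0.05j), (0.12-0.05j), (-0.12+0j)]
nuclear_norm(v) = 0.37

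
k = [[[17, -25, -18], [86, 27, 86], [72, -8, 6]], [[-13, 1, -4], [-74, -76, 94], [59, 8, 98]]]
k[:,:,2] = [[-18, 86, 6], [-4, 94, 98]]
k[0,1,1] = 27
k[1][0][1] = 1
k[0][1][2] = 86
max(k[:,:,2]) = 98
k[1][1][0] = -74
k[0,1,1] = 27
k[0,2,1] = -8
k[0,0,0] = 17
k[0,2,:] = [72, -8, 6]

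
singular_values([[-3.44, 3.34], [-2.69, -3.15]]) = [4.82, 4.11]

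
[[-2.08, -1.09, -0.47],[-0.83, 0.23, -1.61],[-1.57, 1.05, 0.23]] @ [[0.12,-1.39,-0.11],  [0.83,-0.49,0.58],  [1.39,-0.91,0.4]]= [[-1.81, 3.85, -0.59], [-2.15, 2.51, -0.42], [1.0, 1.46, 0.87]]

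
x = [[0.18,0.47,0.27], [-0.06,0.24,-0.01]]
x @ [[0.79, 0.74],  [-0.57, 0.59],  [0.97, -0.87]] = [[0.14,0.18],[-0.19,0.11]]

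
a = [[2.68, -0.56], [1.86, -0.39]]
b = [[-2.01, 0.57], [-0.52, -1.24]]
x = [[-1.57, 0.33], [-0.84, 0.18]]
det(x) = -0.01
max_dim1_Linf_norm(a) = 2.68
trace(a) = 2.29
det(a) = -0.00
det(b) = 2.79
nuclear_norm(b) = 3.43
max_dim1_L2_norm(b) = 2.09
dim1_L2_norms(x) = [1.6, 0.86]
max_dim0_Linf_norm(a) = 2.68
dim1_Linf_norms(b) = [2.01, 1.24]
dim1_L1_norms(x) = [1.9, 1.02]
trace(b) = -3.25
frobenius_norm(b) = 2.48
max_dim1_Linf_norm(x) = 1.57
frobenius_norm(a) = 3.33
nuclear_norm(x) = 1.82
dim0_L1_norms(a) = [4.54, 0.95]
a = b @ x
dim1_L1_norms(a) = [3.24, 2.25]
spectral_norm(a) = 3.33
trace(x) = -1.39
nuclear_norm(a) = 3.33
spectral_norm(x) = 1.82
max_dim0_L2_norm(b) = 2.08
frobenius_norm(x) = 1.82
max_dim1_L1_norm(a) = 3.24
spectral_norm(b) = 2.10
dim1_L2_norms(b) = [2.09, 1.34]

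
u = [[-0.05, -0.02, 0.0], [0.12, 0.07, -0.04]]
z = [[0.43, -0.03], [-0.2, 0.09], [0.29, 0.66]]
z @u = [[-0.03,-0.01,0.0], [0.02,0.01,-0.0], [0.06,0.04,-0.03]]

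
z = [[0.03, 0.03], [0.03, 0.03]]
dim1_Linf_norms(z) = [0.03, 0.03]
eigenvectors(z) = [[0.71, -0.71], [0.71, 0.71]]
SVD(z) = [[-0.71, -0.71],[-0.71, 0.71]] @ diag([0.06, 3.652860678453263e-18]) @ [[-0.71, -0.71], [-0.71, 0.71]]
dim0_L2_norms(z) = [0.04, 0.04]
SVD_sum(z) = [[0.03, 0.03], [0.03, 0.03]] + [[0.0, -0.00], [-0.0, 0.0]]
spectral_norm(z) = 0.06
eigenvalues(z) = [0.06, 0.0]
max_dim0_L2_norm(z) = 0.04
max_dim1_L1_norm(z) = 0.06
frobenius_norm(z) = 0.06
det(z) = 0.00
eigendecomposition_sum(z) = [[0.03, 0.03], [0.03, 0.03]] + [[0.00, -0.00], [-0.0, 0.0]]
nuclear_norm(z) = 0.06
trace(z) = 0.06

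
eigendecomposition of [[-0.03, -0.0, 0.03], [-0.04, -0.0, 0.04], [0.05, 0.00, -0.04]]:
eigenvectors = [[0.0,0.50,-0.45], [1.00,0.66,-0.60], [0.00,0.56,0.66]]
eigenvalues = [-0.0, 0.0, -0.07]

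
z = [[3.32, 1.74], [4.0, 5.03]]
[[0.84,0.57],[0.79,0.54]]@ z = [[5.07, 4.33], [4.78, 4.09]]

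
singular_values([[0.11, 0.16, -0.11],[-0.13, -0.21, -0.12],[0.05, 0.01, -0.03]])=[0.32, 0.16, 0.03]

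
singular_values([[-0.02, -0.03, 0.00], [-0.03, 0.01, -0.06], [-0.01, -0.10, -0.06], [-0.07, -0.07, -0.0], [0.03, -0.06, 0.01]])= [0.15, 0.08, 0.07]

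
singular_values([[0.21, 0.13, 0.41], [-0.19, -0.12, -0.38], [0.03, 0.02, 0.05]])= [0.65, 0.01, 0.0]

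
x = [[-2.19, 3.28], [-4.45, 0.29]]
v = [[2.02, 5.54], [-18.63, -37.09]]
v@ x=[[-29.08, 8.23], [205.85, -71.86]]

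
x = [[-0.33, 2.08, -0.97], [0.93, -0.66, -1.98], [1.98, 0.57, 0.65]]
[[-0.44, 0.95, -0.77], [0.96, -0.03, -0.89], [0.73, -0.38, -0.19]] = x @ [[0.49, -0.22, -0.18],[-0.22, 0.33, -0.2],[-0.18, -0.20, 0.43]]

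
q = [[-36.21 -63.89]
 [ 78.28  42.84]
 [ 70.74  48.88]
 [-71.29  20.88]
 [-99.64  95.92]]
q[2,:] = [70.74, 48.88]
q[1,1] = 42.84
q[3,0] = -71.29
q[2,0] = 70.74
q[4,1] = 95.92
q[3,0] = -71.29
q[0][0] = -36.21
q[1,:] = [78.28, 42.84]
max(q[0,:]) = -36.21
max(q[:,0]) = 78.28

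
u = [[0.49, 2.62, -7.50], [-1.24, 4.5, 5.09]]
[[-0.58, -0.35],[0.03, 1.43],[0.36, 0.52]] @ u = [[0.15, -3.09, 2.57], [-1.76, 6.51, 7.05], [-0.47, 3.28, -0.05]]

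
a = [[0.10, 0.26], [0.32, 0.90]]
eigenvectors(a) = [[-0.94, -0.28], [0.34, -0.96]]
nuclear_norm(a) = 1.00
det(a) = 0.01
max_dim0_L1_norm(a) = 1.16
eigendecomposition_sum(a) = [[0.01,-0.00],[-0.00,0.00]] + [[0.09,0.26], [0.32,0.9]]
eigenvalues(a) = [0.01, 0.99]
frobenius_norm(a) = 0.99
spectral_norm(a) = 0.99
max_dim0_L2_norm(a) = 0.94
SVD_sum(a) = [[0.09, 0.26], [0.32, 0.9]] + [[0.01, -0.0], [-0.0, 0.00]]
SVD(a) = [[-0.28, -0.96], [-0.96, 0.28]] @ diag([0.9949639645361529, 0.006834418373302693]) @ [[-0.34,  -0.94], [-0.94,  0.34]]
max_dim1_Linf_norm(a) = 0.9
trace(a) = 1.00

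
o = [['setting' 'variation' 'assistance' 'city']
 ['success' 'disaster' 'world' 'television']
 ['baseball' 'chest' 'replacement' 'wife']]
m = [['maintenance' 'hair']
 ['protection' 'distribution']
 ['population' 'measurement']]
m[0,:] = ['maintenance', 'hair']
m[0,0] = 'maintenance'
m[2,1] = 'measurement'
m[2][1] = 'measurement'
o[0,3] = 'city'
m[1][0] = 'protection'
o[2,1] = 'chest'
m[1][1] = 'distribution'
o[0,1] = 'variation'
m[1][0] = 'protection'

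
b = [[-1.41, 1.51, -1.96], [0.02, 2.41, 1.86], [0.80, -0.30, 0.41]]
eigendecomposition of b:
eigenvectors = [[-0.86+0.00j,(-0.86-0j),(-0.36+0j)], [-0.10-0.24j,-0.10+0.24j,-0.93+0.00j], [(0.32+0.32j),(0.32-0.32j),-0.01+0.00j]]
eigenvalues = [(-0.51+1.15j), (-0.51-1.15j), (2.43+0j)]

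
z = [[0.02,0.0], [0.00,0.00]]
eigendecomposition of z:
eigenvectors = [[1.0, 0.0], [0.00, 1.00]]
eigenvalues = [0.02, 0.0]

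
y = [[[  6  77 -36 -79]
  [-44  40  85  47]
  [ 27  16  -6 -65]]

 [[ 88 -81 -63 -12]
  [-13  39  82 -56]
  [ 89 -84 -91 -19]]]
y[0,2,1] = 16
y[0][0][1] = 77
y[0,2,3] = -65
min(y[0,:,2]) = -36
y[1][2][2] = -91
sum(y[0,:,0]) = -11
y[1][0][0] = 88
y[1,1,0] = -13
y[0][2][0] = 27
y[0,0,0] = 6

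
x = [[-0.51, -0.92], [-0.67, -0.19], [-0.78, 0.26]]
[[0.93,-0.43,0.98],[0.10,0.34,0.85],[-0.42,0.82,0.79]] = x@ [[0.17, -0.76, -1.15], [-1.1, 0.89, -0.43]]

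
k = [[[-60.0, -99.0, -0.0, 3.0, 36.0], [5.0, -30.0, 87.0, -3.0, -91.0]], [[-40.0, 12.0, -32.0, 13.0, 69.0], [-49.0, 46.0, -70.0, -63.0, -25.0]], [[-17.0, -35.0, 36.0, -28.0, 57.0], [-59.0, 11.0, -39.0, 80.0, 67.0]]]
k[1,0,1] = 12.0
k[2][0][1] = -35.0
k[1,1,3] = -63.0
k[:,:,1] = [[-99.0, -30.0], [12.0, 46.0], [-35.0, 11.0]]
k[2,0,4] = 57.0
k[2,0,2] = 36.0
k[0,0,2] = -0.0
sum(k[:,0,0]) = -117.0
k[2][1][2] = -39.0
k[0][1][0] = 5.0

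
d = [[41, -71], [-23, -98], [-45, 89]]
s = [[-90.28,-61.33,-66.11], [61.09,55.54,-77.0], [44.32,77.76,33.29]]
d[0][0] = 41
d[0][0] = 41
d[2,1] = 89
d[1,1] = -98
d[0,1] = -71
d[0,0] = 41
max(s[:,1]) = 77.76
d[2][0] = -45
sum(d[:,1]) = -80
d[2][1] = 89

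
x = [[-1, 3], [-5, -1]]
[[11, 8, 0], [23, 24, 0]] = x@ [[-5, -5, 0], [2, 1, 0]]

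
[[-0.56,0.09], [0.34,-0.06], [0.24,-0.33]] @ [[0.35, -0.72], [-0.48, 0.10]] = [[-0.24, 0.41], [0.15, -0.25], [0.24, -0.21]]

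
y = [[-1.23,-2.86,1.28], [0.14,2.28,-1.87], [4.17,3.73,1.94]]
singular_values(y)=[6.58, 3.44, 0.11]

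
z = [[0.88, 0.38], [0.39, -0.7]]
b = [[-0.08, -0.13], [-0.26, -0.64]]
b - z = [[-0.96, -0.51], [-0.65, 0.06]]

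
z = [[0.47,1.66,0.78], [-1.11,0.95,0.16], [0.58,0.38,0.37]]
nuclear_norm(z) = 3.56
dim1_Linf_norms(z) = [1.66, 1.11, 0.58]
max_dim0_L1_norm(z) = 2.99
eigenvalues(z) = [(0.84+1.19j), (0.84-1.19j), (0.1+0j)]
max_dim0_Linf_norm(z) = 1.66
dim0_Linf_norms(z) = [1.11, 1.66, 0.78]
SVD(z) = [[-0.87,0.29,-0.39],[-0.42,-0.86,0.3],[-0.25,0.43,0.87]] @ diag([2.1180313451539208, 1.3679566890822406, 0.07374088242374852]) @ [[-0.04, -0.92, -0.4], [0.98, -0.12, 0.18], [-0.22, -0.38, 0.9]]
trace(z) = 1.79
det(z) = 0.21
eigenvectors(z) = [[(0.7+0j),(0.7-0j),(-0.17+0j)], [(0.02+0.61j),0.02-0.61j,-0.39+0.00j], [0.29-0.23j,0.29+0.23j,0.91+0.00j]]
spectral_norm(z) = 2.12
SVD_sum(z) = [[0.08,1.7,0.73],[0.04,0.82,0.35],[0.02,0.48,0.21]] + [[0.39, -0.05, 0.07], [-1.14, 0.14, -0.21], [0.57, -0.07, 0.11]] + [[0.01, 0.01, -0.03], [-0.0, -0.01, 0.02], [-0.01, -0.02, 0.06]]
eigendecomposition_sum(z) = [[(0.23+0.66j), 0.83-0.52j, (0.4-0.1j)], [-0.56+0.22j, 0.48+0.71j, (0.1+0.35j)], [(0.31+0.19j), (0.17-0.49j), (0.13-0.18j)]] + [[0.23-0.66j, 0.83+0.52j, 0.40+0.10j], [(-0.56-0.22j), 0.48-0.71j, (0.1-0.35j)], [(0.31-0.19j), 0.17+0.49j, 0.13+0.18j]] + [[0.01+0.00j, -0.01+0.00j, (-0.02+0j)], [(0.02+0j), -0.02+0.00j, (-0.05+0j)], [(-0.05-0j), (0.04-0j), 0.11-0.00j]]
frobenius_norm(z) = 2.52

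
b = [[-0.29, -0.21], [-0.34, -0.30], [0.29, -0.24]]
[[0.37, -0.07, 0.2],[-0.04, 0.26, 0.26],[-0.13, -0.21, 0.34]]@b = [[-0.03, -0.10], [-0.0, -0.13], [0.21, 0.01]]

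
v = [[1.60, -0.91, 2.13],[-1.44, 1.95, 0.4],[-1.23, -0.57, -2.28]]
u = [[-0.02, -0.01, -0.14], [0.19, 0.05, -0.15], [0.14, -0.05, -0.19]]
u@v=[[0.15, 0.08, 0.27],[0.42, 0.01, 0.77],[0.53, -0.12, 0.71]]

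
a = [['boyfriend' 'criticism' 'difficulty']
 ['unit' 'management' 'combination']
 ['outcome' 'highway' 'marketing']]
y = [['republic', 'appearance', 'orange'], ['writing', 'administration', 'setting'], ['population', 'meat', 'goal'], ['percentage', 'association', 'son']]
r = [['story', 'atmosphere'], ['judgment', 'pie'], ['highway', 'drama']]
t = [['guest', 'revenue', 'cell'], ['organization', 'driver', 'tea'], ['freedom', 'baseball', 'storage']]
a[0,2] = 'difficulty'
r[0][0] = 'story'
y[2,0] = 'population'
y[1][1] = 'administration'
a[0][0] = 'boyfriend'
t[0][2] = 'cell'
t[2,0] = 'freedom'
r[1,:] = ['judgment', 'pie']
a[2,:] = ['outcome', 'highway', 'marketing']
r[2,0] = 'highway'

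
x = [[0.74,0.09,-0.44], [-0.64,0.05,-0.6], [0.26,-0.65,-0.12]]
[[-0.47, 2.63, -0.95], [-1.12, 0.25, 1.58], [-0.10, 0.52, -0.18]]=x @ [[0.29, 2.0, -1.73],  [-0.02, 0.47, -0.27],  [1.55, -2.51, -0.81]]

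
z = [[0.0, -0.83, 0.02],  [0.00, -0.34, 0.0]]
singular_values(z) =[0.9, 0.01]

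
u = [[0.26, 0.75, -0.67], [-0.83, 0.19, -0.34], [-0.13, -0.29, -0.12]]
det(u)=-0.251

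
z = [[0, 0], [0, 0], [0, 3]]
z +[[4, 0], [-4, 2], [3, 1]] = [[4, 0], [-4, 2], [3, 4]]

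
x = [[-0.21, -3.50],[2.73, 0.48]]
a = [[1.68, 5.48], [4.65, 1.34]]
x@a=[[-16.63, -5.84], [6.82, 15.6]]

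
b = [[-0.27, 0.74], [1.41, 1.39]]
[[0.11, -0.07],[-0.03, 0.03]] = b@[[-0.12, 0.08], [0.1, -0.06]]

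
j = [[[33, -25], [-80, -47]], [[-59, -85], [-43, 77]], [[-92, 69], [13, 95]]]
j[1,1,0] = -43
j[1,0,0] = -59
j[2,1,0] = 13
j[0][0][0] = 33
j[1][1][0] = -43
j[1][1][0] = -43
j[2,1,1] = 95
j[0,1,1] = -47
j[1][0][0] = -59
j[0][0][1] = -25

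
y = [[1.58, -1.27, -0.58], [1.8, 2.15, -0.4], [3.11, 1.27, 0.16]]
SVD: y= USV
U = [[-0.19, 0.88, -0.43], [-0.61, -0.45, -0.65], [-0.77, 0.14, 0.62]]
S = [4.31, 2.19, 0.62]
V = [[-0.88,-0.47,0.05], [0.46,-0.87,-0.14], [0.11,-0.10,0.99]]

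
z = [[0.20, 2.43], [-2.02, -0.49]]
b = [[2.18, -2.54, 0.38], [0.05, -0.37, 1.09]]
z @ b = [[0.56,-1.41,2.72], [-4.43,5.31,-1.30]]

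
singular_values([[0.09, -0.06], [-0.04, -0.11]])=[0.13, 0.1]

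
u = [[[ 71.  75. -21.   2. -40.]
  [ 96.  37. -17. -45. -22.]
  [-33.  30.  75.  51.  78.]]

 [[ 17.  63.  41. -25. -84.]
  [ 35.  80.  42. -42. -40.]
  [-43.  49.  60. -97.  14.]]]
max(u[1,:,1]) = 80.0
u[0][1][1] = 37.0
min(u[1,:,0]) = -43.0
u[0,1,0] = 96.0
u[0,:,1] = [75.0, 37.0, 30.0]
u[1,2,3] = -97.0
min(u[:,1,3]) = -45.0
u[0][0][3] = 2.0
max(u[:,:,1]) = 80.0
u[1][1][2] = 42.0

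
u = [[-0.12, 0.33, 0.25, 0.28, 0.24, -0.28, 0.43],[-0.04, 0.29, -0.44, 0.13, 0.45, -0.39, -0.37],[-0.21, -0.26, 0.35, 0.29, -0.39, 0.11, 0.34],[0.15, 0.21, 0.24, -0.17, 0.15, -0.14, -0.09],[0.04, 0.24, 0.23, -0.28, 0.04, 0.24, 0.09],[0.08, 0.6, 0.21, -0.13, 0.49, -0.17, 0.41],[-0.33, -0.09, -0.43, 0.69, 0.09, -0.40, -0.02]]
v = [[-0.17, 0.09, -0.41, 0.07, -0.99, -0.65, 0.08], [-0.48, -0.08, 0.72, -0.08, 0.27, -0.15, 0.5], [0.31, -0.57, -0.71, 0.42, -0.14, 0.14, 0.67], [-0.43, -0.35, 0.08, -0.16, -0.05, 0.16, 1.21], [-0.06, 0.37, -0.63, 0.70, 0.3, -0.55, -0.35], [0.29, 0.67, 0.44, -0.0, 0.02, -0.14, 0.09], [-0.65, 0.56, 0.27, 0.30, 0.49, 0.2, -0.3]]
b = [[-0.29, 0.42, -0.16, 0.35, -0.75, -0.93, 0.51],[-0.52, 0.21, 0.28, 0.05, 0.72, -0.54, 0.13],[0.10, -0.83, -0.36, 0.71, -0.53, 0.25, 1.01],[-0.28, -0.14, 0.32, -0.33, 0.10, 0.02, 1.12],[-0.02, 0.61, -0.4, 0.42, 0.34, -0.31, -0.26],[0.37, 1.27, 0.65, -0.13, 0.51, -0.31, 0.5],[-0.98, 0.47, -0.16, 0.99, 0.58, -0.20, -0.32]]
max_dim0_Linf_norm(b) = 1.27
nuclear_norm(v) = 7.24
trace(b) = -1.06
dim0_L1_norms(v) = [2.39, 2.69, 3.26, 1.73, 2.26, 1.99, 3.2]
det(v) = -0.30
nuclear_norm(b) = 8.66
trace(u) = 0.20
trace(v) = -1.26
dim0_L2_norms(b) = [1.24, 1.77, 0.97, 1.38, 1.44, 1.2, 1.72]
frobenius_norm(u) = 2.06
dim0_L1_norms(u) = [0.97, 2.02, 2.15, 1.97, 1.85, 1.73, 1.75]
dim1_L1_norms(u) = [1.93, 2.11, 1.95, 1.15, 1.16, 2.09, 2.05]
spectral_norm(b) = 2.27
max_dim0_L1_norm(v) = 3.26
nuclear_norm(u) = 3.97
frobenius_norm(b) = 3.75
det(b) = -0.99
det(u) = 0.00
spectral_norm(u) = 1.28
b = v + u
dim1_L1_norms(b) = [3.41, 2.45, 3.79, 2.31, 2.36, 3.74, 3.7]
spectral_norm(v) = 1.83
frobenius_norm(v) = 3.12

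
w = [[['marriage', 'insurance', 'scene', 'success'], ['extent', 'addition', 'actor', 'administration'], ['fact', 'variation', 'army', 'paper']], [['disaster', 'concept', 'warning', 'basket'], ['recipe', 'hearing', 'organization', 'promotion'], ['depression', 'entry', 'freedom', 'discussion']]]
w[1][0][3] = 'basket'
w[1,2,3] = 'discussion'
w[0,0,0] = 'marriage'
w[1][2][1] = 'entry'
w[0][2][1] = 'variation'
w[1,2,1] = 'entry'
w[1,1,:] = ['recipe', 'hearing', 'organization', 'promotion']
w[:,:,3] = [['success', 'administration', 'paper'], ['basket', 'promotion', 'discussion']]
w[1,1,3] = 'promotion'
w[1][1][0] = 'recipe'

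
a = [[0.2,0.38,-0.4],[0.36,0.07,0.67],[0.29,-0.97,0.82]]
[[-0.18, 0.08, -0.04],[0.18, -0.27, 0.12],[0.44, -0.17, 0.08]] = a@[[0.06, -0.06, 0.03],[-0.22, -0.15, 0.06],[0.26, -0.36, 0.16]]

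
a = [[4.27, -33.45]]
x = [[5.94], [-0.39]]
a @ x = [[38.41]]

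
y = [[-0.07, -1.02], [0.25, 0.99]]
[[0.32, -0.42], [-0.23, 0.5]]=y @ [[0.43, 0.5], [-0.34, 0.38]]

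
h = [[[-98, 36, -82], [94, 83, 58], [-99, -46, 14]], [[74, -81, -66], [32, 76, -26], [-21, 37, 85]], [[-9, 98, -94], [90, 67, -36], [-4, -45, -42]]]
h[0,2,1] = -46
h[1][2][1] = 37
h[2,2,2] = -42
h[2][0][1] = 98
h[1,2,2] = 85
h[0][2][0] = -99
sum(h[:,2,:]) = -121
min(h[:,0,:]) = -98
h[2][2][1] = -45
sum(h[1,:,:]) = 110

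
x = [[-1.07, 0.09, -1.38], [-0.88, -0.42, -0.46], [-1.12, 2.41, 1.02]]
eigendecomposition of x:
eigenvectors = [[(0.46+0j), (-0.69+0j), (-0.69-0j)], [0.00+0.00j, (-0.47-0.36j), (-0.47+0.36j)], [-0.89+0.00j, (-0.01+0.42j), -0.01-0.42j]]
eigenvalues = [(1.59+0j), (-1.03+0.89j), (-1.03-0.89j)]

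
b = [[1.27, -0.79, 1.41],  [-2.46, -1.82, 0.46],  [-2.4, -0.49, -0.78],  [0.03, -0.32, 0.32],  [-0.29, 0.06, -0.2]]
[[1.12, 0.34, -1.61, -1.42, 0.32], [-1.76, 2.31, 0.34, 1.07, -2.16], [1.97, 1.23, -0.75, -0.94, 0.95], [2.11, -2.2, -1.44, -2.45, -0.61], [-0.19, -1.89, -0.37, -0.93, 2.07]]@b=[[4.31, -0.24, 2.47], [-8.08, -3.45, -0.91], [0.97, -3.07, 3.44], [11.65, 3.79, 2.42], [4.67, 4.19, -1.56]]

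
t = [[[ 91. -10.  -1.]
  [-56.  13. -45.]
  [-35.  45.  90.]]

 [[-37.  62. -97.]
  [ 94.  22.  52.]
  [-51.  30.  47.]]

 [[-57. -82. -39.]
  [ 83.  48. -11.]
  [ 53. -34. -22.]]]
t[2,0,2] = -39.0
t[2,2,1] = -34.0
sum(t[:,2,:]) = 123.0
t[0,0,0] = 91.0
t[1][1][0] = 94.0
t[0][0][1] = -10.0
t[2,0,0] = -57.0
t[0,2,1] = 45.0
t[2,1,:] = [83.0, 48.0, -11.0]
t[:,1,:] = [[-56.0, 13.0, -45.0], [94.0, 22.0, 52.0], [83.0, 48.0, -11.0]]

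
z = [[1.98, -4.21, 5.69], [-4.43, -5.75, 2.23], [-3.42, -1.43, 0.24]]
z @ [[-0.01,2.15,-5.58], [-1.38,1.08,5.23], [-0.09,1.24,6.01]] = [[5.28, 6.77, 1.13], [7.78, -12.97, 8.05], [1.99, -8.6, 13.05]]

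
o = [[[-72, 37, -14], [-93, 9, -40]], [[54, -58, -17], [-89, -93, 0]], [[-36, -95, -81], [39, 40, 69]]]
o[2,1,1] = 40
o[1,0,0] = 54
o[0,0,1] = 37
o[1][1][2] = 0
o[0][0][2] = -14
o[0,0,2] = -14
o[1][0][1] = -58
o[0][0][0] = -72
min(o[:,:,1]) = -95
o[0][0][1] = 37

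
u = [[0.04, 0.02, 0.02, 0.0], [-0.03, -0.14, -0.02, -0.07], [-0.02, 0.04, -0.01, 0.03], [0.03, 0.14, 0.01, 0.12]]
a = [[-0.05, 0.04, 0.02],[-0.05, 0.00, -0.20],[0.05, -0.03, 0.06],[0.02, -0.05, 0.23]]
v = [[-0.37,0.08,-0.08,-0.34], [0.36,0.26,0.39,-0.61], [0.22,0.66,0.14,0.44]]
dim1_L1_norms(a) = [0.11, 0.25, 0.14, 0.3]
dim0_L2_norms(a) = [0.09, 0.07, 0.31]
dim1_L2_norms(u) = [0.05, 0.16, 0.05, 0.19]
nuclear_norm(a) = 0.44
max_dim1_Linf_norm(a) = 0.23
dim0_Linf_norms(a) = [0.05, 0.05, 0.23]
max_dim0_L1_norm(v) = 1.39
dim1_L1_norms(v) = [0.87, 1.62, 1.46]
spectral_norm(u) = 0.25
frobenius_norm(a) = 0.33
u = a @ v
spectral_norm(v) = 0.88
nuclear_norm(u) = 0.33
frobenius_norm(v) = 1.30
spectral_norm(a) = 0.32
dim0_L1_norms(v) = [0.95, 1.0, 0.61, 1.39]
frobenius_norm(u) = 0.26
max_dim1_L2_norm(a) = 0.24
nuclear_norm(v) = 2.16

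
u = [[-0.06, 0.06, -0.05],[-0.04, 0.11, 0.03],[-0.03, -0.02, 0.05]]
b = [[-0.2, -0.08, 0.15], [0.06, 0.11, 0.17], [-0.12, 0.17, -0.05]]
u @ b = [[0.02,0.00,0.0], [0.01,0.02,0.01], [-0.00,0.01,-0.01]]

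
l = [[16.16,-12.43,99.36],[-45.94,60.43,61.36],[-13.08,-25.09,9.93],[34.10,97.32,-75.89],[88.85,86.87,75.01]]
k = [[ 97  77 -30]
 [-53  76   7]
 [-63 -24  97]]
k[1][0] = -53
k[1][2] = 7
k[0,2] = -30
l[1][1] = 60.43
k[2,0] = -63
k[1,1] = 76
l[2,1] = -25.09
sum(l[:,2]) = 169.77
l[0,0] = 16.16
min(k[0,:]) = -30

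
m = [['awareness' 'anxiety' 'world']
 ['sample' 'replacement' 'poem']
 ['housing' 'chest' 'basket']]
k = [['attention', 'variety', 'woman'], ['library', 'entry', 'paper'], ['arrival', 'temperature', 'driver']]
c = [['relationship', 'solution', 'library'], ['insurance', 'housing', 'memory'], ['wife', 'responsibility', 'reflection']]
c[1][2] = 'memory'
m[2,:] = ['housing', 'chest', 'basket']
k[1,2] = 'paper'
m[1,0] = 'sample'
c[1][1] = 'housing'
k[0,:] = ['attention', 'variety', 'woman']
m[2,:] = ['housing', 'chest', 'basket']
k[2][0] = 'arrival'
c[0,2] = 'library'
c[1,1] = 'housing'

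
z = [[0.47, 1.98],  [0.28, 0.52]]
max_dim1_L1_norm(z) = 2.45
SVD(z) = [[-0.96, -0.27], [-0.27, 0.96]] @ diag([2.113905001617908, 0.14664802806310465]) @ [[-0.25, -0.97], [0.97, -0.25]]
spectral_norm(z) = 2.11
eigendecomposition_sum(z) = [[-0.13, 0.33], [0.05, -0.12]] + [[0.6,1.65],[0.23,0.64]]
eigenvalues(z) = [-0.25, 1.24]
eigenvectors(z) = [[-0.94,  -0.93],[0.34,  -0.36]]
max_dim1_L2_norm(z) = 2.04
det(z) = -0.31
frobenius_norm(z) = 2.12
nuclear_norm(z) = 2.26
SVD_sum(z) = [[0.51, 1.97], [0.14, 0.56]] + [[-0.04, 0.01], [0.14, -0.04]]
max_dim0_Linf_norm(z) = 1.98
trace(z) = 0.99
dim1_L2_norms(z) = [2.04, 0.59]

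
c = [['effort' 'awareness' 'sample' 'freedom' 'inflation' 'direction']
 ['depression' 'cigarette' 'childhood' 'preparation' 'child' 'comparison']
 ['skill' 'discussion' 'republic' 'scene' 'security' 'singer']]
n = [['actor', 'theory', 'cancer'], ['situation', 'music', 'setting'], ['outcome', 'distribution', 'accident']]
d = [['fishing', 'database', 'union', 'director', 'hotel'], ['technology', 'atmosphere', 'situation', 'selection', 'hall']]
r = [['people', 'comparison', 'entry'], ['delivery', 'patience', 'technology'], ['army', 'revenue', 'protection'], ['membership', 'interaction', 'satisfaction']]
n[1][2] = 'setting'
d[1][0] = 'technology'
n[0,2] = 'cancer'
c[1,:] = ['depression', 'cigarette', 'childhood', 'preparation', 'child', 'comparison']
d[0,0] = 'fishing'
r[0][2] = 'entry'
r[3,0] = 'membership'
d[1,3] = 'selection'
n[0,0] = 'actor'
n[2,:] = ['outcome', 'distribution', 'accident']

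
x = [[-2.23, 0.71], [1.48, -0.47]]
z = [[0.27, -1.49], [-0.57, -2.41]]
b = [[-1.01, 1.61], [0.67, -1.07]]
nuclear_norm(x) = 2.81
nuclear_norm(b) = 2.28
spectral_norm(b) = 2.28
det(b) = 0.00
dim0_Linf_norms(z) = [0.57, 2.41]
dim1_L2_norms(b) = [1.9, 1.26]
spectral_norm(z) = 2.85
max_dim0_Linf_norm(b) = 1.61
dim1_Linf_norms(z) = [1.49, 2.41]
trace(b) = -2.08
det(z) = -1.50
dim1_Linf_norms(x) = [2.23, 1.48]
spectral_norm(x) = 2.81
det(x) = -0.00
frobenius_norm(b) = 2.28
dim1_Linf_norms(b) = [1.61, 1.07]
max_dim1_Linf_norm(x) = 2.23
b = x @ z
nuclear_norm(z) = 3.38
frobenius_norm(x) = 2.81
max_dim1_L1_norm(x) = 2.94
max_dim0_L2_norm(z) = 2.83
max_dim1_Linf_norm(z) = 2.41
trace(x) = -2.70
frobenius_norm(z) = 2.90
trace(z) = -2.14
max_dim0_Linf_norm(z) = 2.41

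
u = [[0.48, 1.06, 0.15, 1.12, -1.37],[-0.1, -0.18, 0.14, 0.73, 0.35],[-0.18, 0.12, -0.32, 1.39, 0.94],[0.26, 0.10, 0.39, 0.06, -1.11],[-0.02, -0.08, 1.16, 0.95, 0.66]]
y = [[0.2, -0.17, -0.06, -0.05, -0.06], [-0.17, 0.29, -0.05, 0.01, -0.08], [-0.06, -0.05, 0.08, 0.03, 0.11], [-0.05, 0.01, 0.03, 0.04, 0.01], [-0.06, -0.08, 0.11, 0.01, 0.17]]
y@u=[[0.11,0.24,-0.06,-0.04,-0.37], [-0.10,-0.23,-0.06,-0.12,0.22], [-0.03,-0.05,0.1,0.11,0.18], [-0.02,-0.05,0.01,0.00,0.06], [-0.04,-0.05,0.15,0.19,0.26]]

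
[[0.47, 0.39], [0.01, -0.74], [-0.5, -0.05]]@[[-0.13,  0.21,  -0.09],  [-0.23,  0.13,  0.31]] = [[-0.15, 0.15, 0.08], [0.17, -0.09, -0.23], [0.08, -0.11, 0.03]]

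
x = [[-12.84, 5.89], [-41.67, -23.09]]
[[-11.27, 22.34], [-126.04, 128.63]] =x@ [[1.85, -2.35], [2.12, -1.33]]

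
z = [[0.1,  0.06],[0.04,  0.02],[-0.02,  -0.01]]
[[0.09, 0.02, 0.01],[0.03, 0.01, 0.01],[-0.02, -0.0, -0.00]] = z @ [[0.53, 0.28, 0.21], [0.54, -0.07, -0.15]]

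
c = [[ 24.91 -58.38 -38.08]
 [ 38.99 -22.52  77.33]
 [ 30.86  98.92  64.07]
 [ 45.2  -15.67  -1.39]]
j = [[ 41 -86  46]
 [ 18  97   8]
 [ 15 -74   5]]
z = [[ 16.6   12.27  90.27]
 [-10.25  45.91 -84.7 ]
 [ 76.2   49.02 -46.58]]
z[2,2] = -46.58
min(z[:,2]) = -84.7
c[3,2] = -1.39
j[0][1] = -86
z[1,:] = [-10.25, 45.91, -84.7]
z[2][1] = 49.02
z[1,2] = -84.7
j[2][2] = 5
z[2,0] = 76.2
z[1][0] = -10.25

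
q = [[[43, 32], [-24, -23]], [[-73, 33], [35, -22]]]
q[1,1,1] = -22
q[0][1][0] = -24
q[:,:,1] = [[32, -23], [33, -22]]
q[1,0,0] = -73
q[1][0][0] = -73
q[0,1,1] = -23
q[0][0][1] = 32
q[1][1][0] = 35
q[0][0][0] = 43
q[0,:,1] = [32, -23]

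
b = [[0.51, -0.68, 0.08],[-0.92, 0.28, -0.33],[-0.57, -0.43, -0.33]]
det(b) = 0.00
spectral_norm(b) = 1.32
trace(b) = 0.46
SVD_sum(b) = [[0.62, -0.22, 0.22],[-0.91, 0.32, -0.32],[-0.43, 0.15, -0.15]] + [[-0.11,-0.46,-0.14], [-0.01,-0.04,-0.01], [-0.14,-0.58,-0.18]] + [[-0.00,  -0.0,  0.0],  [-0.0,  -0.00,  0.00],  [0.00,  0.0,  -0.0]]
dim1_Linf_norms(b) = [0.68, 0.92, 0.57]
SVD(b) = [[-0.53, -0.62, -0.58], [0.77, -0.06, -0.64], [0.36, -0.78, 0.50]] @ diag([1.3212022702154278, 0.7973165959564129, 0.0032873986794265952]) @ [[-0.89, 0.32, -0.31], [0.23, 0.93, 0.29], [0.38, 0.18, -0.91]]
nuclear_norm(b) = 2.12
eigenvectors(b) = [[0.71, -0.21, -0.38], [-0.7, -0.48, -0.18], [-0.07, -0.85, 0.91]]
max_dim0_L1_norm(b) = 2.0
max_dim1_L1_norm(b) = 1.53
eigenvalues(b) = [1.18, -0.71, -0.0]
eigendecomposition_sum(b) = [[0.64, -0.56, 0.16], [-0.63, 0.55, -0.15], [-0.06, 0.05, -0.01]] + [[-0.13,  -0.12,  -0.08], [-0.29,  -0.27,  -0.18], [-0.51,  -0.49,  -0.31]] + [[-0.0, -0.0, 0.0], [-0.0, -0.0, 0.00], [0.0, 0.0, -0.00]]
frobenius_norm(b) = 1.54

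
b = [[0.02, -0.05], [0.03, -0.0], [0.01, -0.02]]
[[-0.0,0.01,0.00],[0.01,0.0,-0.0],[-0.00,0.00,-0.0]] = b@[[0.17, 0.08, -0.12], [0.09, -0.21, -0.05]]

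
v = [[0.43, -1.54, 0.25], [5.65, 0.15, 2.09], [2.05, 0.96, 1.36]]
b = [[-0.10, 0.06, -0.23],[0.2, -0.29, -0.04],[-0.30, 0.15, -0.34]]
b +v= [[0.33, -1.48, 0.02],  [5.85, -0.14, 2.05],  [1.75, 1.11, 1.02]]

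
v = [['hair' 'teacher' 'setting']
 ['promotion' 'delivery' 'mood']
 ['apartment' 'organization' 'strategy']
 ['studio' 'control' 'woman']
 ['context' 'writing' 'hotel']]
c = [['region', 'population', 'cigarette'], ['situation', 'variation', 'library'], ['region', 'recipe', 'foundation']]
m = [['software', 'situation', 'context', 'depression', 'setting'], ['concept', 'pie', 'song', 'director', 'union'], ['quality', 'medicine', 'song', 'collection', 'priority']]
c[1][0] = 'situation'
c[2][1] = 'recipe'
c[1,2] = 'library'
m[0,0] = 'software'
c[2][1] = 'recipe'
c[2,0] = 'region'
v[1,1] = 'delivery'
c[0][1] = 'population'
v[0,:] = ['hair', 'teacher', 'setting']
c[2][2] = 'foundation'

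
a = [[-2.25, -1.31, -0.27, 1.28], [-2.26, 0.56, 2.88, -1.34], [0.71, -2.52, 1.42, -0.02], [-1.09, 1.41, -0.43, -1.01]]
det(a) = 26.098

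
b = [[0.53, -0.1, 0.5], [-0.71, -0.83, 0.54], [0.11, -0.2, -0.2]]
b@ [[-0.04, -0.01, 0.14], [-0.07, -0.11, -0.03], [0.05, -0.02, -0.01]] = [[0.01, -0.0, 0.07],  [0.11, 0.09, -0.08],  [-0.00, 0.02, 0.02]]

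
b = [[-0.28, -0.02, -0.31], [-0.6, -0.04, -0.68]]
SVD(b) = [[-0.42, -0.91], [-0.91, 0.42]] @ diag([0.9994391106659855, 0.00463293332400276]) @ [[0.66,0.04,0.75], [0.70,0.31,-0.64]]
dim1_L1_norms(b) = [0.61, 1.32]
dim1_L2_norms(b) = [0.42, 0.91]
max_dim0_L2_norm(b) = 0.75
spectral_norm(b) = 1.00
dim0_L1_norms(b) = [0.88, 0.06, 0.99]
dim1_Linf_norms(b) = [0.31, 0.68]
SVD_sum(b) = [[-0.28, -0.02, -0.31], [-0.60, -0.04, -0.68]] + [[-0.0,-0.00,0.00],[0.00,0.0,-0.00]]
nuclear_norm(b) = 1.00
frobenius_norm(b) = 1.00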